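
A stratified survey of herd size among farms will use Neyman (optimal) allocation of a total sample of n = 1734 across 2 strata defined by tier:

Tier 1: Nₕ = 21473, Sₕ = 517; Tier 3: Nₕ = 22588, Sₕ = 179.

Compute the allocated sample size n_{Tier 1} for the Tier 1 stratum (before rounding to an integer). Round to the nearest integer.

Neyman allocation: nₕ = n·NₕSₕ / Σⱼ NⱼSⱼ.
Σ NⱼSⱼ = 21473·517 + 22588·179 = 1.5144793 × 10^7.
n_{Tier 1} = 1734·21473·517 / (1.5144793 × 10^7) = 1271.

1271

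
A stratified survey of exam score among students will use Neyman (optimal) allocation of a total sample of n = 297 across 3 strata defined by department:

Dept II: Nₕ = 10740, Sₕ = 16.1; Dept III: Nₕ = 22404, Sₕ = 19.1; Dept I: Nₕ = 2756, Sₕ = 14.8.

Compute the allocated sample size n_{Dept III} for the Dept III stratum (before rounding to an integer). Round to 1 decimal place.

Neyman allocation: nₕ = n·NₕSₕ / Σⱼ NⱼSⱼ.
Σ NⱼSⱼ = 10740·16.1 + 22404·19.1 + 2756·14.8 = 641619.2.
n_{Dept III} = 297·22404·19.1 / 641619.2 = 198.1.

198.1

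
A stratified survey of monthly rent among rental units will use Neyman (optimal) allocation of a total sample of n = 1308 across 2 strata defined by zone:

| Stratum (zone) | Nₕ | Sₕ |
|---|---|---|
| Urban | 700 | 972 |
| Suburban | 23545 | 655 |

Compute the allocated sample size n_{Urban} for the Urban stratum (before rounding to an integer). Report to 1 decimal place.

Neyman allocation: nₕ = n·NₕSₕ / Σⱼ NⱼSⱼ.
Σ NⱼSⱼ = 700·972 + 23545·655 = 1.6102375 × 10^7.
n_{Urban} = 1308·700·972 / (1.6102375 × 10^7) = 55.3.

55.3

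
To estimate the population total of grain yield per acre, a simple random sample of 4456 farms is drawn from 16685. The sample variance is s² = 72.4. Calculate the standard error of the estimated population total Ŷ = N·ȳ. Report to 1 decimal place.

1820.8

Var(Ŷ) = N²·Var(ȳ) = N²·(1 − n/N)·s²/n.
f = 4456/16685 = 0.26706623; Var(ȳ) = 0.73293377·72.4/4456 = 0.011908529.
Var(Ŷ) = 16685² · 0.011908529 = 3.3152062 × 10^6.
SE(Ŷ) = √(3.3152062 × 10^6) = 1820.8.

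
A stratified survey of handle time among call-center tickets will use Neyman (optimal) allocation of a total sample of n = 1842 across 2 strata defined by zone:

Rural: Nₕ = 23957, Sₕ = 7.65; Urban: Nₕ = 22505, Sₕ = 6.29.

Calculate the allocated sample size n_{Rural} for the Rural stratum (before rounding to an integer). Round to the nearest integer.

1039

Neyman allocation: nₕ = n·NₕSₕ / Σⱼ NⱼSⱼ.
Σ NⱼSⱼ = 23957·7.65 + 22505·6.29 = 324827.5.
n_{Rural} = 1842·23957·7.65 / 324827.5 = 1039.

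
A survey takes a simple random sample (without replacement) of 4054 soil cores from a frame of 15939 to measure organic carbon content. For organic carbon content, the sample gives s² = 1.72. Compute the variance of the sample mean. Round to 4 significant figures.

Under SRS without replacement, Var(ȳ) = (1 − f)·s²/n with f = n/N = 4054/15939 = 0.25434469.
Var(ȳ) = (1 − 0.25434469)·1.72/4054 = 0.74565531·4.2427232 × 10^-4 = 3.1636091 × 10^-4.

3.164 × 10^-4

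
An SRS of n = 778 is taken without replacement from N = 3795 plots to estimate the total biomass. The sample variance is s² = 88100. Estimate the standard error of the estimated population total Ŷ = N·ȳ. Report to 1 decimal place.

Var(Ŷ) = N²·Var(ȳ) = N²·(1 − n/N)·s²/n.
f = 778/3795 = 0.20500659; Var(ȳ) = 0.79499341·88100/778 = 90.024318.
Var(Ŷ) = 3795² · 90.024318 = 1.2965325 × 10^9.
SE(Ŷ) = √(1.2965325 × 10^9) = 36007.4.

36007.4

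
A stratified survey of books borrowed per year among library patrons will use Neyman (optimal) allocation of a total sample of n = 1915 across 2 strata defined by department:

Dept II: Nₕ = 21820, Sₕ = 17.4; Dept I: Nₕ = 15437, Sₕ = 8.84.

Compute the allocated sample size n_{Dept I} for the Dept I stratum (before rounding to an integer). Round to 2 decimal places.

Neyman allocation: nₕ = n·NₕSₕ / Σⱼ NⱼSⱼ.
Σ NⱼSⱼ = 21820·17.4 + 15437·8.84 = 516131.08.
n_{Dept I} = 1915·15437·8.84 / 516131.08 = 506.32.

506.32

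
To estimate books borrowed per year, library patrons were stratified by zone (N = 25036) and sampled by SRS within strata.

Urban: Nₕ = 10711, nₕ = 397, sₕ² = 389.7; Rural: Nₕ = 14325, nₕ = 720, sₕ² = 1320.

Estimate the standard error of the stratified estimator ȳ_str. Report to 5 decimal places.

Var(ȳ_str) = Σₕ Wₕ²(1 − fₕ)sₕ²/nₕ with Wₕ = Nₕ/N, N = 25036.
Urban: Wₕ = 0.42782393; term = 0.42782393²·(1 − 0.03706470)·389.7/397 = 0.17300839.
Rural: Wₕ = 0.57217607; term = 0.57217607²·(1 − 0.05026178)·1320/720 = 0.57003921.
Sum = 0.7430476.
SE = √(0.7430476) = 0.86200.

0.86200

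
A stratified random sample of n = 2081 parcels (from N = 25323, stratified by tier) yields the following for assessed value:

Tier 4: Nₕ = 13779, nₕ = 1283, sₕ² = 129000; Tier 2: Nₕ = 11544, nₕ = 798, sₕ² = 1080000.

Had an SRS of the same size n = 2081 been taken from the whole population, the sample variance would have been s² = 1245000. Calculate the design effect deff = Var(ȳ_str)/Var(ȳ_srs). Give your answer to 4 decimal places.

Var(ȳ_str) = Σ Wₕ²(1−fₕ)sₕ²/nₕ with Wₕ = Nₕ/25323:
  Tier 4: (13779/25323)²·(1−1283/13779)·129000/1283 = 26.99737
  Tier 2: (11544/25323)²·(1−798/11544)·1080000/798 = 261.81451
  → Var(ȳ_str) = 288.81188.
Var(ȳ_srs) = (1 − 2081/25323)·1245000/2081 = 549.10527.
deff = 288.81188 / 549.10527 = 0.5260.

0.5260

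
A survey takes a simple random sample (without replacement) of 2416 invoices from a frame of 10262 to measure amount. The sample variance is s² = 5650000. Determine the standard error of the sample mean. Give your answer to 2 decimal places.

42.28

Under SRS without replacement, Var(ȳ) = (1 − f)·s²/n with f = n/N = 2416/10262 = 0.23543169.
Var(ȳ) = (1 − 0.23543169)·5650000/2416 = 0.76456831·2338.5762 = 1788.0012.
SE(ȳ) = √(1788.0012) = 42.28.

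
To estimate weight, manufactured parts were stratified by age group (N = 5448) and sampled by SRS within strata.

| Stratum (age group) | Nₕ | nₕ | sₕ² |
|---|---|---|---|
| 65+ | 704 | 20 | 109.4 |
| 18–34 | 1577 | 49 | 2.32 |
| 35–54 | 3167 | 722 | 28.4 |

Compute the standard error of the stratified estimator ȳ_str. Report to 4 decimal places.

0.3207

Var(ȳ_str) = Σₕ Wₕ²(1 − fₕ)sₕ²/nₕ with Wₕ = Nₕ/N, N = 5448.
65+: Wₕ = 0.12922173; term = 0.12922173²·(1 − 0.02840909)·109.4/20 = 0.08874459.
18–34: Wₕ = 0.28946402; term = 0.28946402²·(1 − 0.03107166)·2.32/49 = 0.003843906.
35–54: Wₕ = 0.58131424; term = 0.58131424²·(1 − 0.22797600)·28.4/722 = 0.010262044.
Sum = 0.10285054.
SE = √(0.10285054) = 0.3207.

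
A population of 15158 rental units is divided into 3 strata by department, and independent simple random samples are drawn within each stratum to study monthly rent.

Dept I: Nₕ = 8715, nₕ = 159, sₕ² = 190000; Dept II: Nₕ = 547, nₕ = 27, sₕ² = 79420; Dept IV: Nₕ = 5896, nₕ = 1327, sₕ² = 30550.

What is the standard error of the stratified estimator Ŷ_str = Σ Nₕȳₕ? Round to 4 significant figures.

Var(Ŷ_str) = Σₕ Nₕ²(1 − fₕ)sₕ²/nₕ.
Dept I: 8715²·(1 − 159/8715)·190000/159 = 8.9103475 × 10^10.
Dept II: 547²·(1 − 27/547)·79420/27 = 8.3667499 × 10^8.
Dept IV: 5896²·(1 − 1327/5896)·30550/1327 = 6.2018167 × 10^8.
Sum = 9.0560332 × 10^10.
SE = √(9.0560332 × 10^10) = 300900.

300900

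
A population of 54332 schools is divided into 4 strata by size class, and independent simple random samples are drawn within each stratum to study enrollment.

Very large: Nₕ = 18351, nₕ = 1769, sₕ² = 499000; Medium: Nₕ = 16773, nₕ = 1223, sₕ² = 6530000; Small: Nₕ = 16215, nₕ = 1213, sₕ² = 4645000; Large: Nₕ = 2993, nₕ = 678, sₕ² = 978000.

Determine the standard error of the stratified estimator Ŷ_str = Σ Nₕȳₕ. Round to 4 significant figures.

1.556 × 10^6

Var(Ŷ_str) = Σₕ Nₕ²(1 − fₕ)sₕ²/nₕ.
Very large: 18351²·(1 − 1769/18351)·499000/1769 = 8.5835978 × 10^10.
Medium: 16773²·(1 − 1223/16773)·6530000/1223 = 1.3926047 × 10^12.
Small: 16215²·(1 − 1213/16215)·4645000/1213 = 9.3151753 × 10^11.
Large: 2993²·(1 − 678/2993)·978000/678 = 9.9946335 × 10^9.
Sum = 2.4199528 × 10^12.
SE = √(2.4199528 × 10^12) = 1.556 × 10^6.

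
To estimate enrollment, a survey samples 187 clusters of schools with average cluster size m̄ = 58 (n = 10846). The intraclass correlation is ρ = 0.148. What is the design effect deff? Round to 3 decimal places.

9.436

deff = 1 + (58 − 1)·0.148 = 1 + 8.436 = 9.436.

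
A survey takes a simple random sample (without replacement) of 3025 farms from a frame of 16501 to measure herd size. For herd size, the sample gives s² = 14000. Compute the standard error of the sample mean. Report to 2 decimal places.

Under SRS without replacement, Var(ȳ) = (1 − f)·s²/n with f = n/N = 3025/16501 = 0.18332222.
Var(ȳ) = (1 − 0.18332222)·14000/3025 = 0.81667778·4.6280992 = 3.7796657.
SE(ȳ) = √(3.7796657) = 1.94.

1.94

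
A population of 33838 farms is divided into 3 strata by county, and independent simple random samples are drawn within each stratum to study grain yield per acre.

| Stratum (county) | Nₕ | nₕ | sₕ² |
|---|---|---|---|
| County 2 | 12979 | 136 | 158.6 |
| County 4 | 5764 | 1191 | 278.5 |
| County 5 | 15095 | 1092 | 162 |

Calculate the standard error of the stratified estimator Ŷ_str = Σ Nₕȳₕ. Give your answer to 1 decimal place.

Var(Ŷ_str) = Σₕ Nₕ²(1 − fₕ)sₕ²/nₕ.
County 2: 12979²·(1 − 136/12979)·158.6/136 = 1.9438914 × 10^8.
County 4: 5764²·(1 − 1191/5764)·278.5/1191 = 6.1636591 × 10^6.
County 5: 15095²·(1 − 1092/15095)·162/1092 = 3.1357872 × 10^7.
Sum = 2.3191067 × 10^8.
SE = √(2.3191067 × 10^8) = 15228.6.

15228.6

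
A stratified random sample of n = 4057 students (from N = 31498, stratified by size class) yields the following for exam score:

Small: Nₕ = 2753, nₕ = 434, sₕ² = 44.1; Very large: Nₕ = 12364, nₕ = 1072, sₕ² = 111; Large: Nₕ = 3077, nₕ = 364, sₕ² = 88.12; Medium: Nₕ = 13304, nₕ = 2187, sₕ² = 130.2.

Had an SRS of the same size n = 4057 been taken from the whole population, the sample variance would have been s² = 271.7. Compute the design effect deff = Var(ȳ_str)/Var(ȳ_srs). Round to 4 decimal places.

Var(ȳ_str) = Σ Wₕ²(1−fₕ)sₕ²/nₕ with Wₕ = Nₕ/31498:
  Small: (2753/31498)²·(1−434/2753)·44.1/434 = 6.5386767 × 10^-4
  Very large: (12364/31498)²·(1−1072/12364)·111/1072 = 0.014571092
  Large: (3077/31498)²·(1−364/3077)·88.12/364 = 0.0020369691
  Medium: (13304/31498)²·(1−2187/13304)·130.2/2187 = 0.0088749535
  → Var(ȳ_str) = 0.026136882.
Var(ȳ_srs) = (1 − 4057/31498)·271.7/4057 = 0.058344723.
deff = 0.026136882 / 0.058344723 = 0.4480.

0.4480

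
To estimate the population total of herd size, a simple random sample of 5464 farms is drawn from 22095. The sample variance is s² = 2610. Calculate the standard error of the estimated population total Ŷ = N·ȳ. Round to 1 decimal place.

13248.6

Var(Ŷ) = N²·Var(ȳ) = N²·(1 − n/N)·s²/n.
f = 5464/22095 = 0.24729577; Var(ȳ) = 0.75270423·2610/5464 = 0.35954576.
Var(Ŷ) = 22095² · 0.35954576 = 1.7552629 × 10^8.
SE(Ŷ) = √(1.7552629 × 10^8) = 13248.6.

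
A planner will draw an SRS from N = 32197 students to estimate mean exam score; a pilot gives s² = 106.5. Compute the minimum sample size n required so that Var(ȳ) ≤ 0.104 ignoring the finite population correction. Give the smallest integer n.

1025

Without fpc, n₀ = s²/D = 106.5/0.104 = 1024.0385.
Rounding up, n = 1025.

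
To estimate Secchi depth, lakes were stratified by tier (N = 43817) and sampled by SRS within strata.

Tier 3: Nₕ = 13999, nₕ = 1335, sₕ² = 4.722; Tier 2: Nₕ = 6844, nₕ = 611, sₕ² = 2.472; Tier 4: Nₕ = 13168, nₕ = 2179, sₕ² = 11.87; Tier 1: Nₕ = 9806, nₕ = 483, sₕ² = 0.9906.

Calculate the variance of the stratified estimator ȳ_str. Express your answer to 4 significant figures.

9.247 × 10^-4

Var(ȳ_str) = Σₕ Wₕ²(1 − fₕ)sₕ²/nₕ with Wₕ = Nₕ/N, N = 43817.
Tier 3: Wₕ = 0.31948787; term = 0.31948787²·(1 − 0.09536395)·4.722/1335 = 3.266084 × 10^-4.
Tier 2: Wₕ = 0.15619508; term = 0.15619508²·(1 − 0.08927528)·2.472/611 = 8.9893669 × 10^-5.
Tier 4: Wₕ = 0.30052263; term = 0.30052263²·(1 − 0.16547691)·11.87/2179 = 4.1056904 × 10^-4.
Tier 1: Wₕ = 0.22379442; term = 0.22379442²·(1 − 0.04925556)·0.9906/483 = 9.7659273 × 10^-5.
Sum = 9.2473038 × 10^-4.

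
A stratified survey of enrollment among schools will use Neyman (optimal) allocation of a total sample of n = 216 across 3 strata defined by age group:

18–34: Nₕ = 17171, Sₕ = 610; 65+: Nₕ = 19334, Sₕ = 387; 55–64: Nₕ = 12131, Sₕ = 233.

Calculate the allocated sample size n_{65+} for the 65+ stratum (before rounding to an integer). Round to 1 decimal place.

Neyman allocation: nₕ = n·NₕSₕ / Σⱼ NⱼSⱼ.
Σ NⱼSⱼ = 17171·610 + 19334·387 + 12131·233 = 2.0783091 × 10^7.
n_{65+} = 216·19334·387 / (2.0783091 × 10^7) = 77.8.

77.8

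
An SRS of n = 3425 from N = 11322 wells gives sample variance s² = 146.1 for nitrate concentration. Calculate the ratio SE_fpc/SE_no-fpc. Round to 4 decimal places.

0.8352

f = n/N = 3425/11322 = 0.30250839.
SE_no-fpc = √(s²/n) = 0.20653555; SE_fpc = √((1−f)s²/n) = 0.17249016.
Ratio = √(1−f) = 0.83515963.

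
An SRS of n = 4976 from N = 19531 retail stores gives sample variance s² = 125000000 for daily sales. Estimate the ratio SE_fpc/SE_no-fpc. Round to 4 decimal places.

0.8633

f = n/N = 4976/19531 = 0.25477446.
SE_no-fpc = √(s²/n) = 158.49473; SE_fpc = √((1−f)s²/n) = 136.82287.
Ratio = √(1−f) = 0.86326447.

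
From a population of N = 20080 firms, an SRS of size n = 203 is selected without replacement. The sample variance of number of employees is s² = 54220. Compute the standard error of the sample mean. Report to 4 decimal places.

16.2602

Under SRS without replacement, Var(ȳ) = (1 − f)·s²/n with f = n/N = 203/20080 = 0.01010956.
Var(ȳ) = (1 − 0.01010956)·54220/203 = 0.98989044·267.0936 = 264.3934.
SE(ȳ) = √(264.3934) = 16.2602.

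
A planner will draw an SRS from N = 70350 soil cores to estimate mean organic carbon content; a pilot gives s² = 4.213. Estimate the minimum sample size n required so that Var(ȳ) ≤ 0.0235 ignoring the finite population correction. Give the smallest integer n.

180

Without fpc, n₀ = s²/D = 4.213/0.0235 = 179.2766.
Rounding up, n = 180.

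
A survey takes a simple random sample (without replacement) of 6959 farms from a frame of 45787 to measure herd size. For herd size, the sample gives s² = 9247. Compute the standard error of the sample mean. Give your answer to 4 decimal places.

1.0615

Under SRS without replacement, Var(ȳ) = (1 − f)·s²/n with f = n/N = 6959/45787 = 0.15198637.
Var(ȳ) = (1 − 0.15198637)·9247/6959 = 0.84801363·1.3287829 = 1.126826.
SE(ȳ) = √(1.126826) = 1.0615.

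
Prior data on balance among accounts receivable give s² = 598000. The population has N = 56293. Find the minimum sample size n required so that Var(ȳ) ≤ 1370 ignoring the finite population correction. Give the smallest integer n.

437

Without fpc, n₀ = s²/D = 598000/1370 = 436.4964.
Rounding up, n = 437.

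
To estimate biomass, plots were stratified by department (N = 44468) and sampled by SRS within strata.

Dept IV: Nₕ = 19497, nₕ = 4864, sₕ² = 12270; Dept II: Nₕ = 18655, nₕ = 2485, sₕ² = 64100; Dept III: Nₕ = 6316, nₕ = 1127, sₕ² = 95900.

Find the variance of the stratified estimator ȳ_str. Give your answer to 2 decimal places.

Var(ȳ_str) = Σₕ Wₕ²(1 − fₕ)sₕ²/nₕ with Wₕ = Nₕ/N, N = 44468.
Dept IV: Wₕ = 0.43845012; term = 0.43845012²·(1 − 0.24947428)·12270/4864 = 0.36396277.
Dept II: Wₕ = 0.41951516; term = 0.41951516²·(1 − 0.13320826)·64100/2485 = 3.9349726.
Dept III: Wₕ = 0.14203472; term = 0.14203472²·(1 − 0.17843572)·95900/1127 = 1.4103448.
Sum = 5.7092802.

5.71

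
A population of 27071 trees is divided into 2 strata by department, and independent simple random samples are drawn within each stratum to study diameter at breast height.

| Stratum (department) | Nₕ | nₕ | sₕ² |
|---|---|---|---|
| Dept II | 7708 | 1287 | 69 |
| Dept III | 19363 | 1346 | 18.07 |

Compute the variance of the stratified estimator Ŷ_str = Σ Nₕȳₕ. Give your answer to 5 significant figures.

Var(Ŷ_str) = Σₕ Nₕ²(1 − fₕ)sₕ²/nₕ.
Dept II: 7708²·(1 − 1287/7708)·69/1287 = 2.6534745 × 10^6.
Dept III: 19363²·(1 − 1346/19363)·18.07/1346 = 4.6834751 × 10^6.
Sum = 7.3369496 × 10^6.

7.3369 × 10^6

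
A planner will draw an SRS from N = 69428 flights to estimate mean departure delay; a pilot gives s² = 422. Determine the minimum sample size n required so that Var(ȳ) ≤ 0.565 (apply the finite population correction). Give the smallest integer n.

Without fpc, n₀ = s²/D = 422/0.565 = 746.9027.
With fpc, (1 − n/N)·s²/n ≤ D requires n ≥ n₀/(1 + n₀/N) = 746.9027/(1 + 746.9027/69428) = 738.9531.
Rounding up, n = 739.

739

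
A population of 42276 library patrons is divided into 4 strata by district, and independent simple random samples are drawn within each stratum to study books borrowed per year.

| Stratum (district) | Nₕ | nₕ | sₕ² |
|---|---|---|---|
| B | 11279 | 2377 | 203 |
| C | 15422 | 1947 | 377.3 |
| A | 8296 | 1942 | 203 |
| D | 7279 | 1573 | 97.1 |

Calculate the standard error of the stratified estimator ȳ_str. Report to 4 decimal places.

0.1785

Var(ȳ_str) = Σₕ Wₕ²(1 − fₕ)sₕ²/nₕ with Wₕ = Nₕ/N, N = 42276.
B: Wₕ = 0.26679440; term = 0.26679440²·(1 − 0.21074563)·203/2377 = 0.0047977461.
C: Wₕ = 0.36479326; term = 0.36479326²·(1 − 0.12624822)·377.3/1947 = 0.022532146.
A: Wₕ = 0.19623427; term = 0.19623427²·(1 − 0.23408872)·203/1942 = 0.0030830104.
D: Wₕ = 0.17217807; term = 0.17217807²·(1 − 0.21610111)·97.1/1573 = 0.0014345187.
Sum = 0.031847421.
SE = √(0.031847421) = 0.1785.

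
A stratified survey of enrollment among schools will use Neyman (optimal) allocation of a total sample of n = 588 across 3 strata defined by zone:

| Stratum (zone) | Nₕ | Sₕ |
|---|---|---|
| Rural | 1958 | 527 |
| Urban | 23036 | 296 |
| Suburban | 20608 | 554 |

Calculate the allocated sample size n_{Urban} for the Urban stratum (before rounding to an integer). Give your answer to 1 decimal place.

208.1

Neyman allocation: nₕ = n·NₕSₕ / Σⱼ NⱼSⱼ.
Σ NⱼSⱼ = 1958·527 + 23036·296 + 20608·554 = 1.9267354 × 10^7.
n_{Urban} = 588·23036·296 / (1.9267354 × 10^7) = 208.1.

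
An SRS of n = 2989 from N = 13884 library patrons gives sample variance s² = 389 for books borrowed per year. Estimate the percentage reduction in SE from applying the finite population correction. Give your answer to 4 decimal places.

11.4158

f = n/N = 2989/13884 = 0.21528378.
SE_no-fpc = √(s²/n) = 0.36075457; SE_fpc = √((1−f)s²/n) = 0.31957159.
Ratio = √(1−f) = 0.88584210. Reduction = 100·(1 − 0.88584210) = 11.4158%.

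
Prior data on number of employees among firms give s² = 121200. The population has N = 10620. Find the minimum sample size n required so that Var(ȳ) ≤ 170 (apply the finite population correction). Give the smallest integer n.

669

Without fpc, n₀ = s²/D = 121200/170 = 712.9412.
With fpc, (1 − n/N)·s²/n ≤ D requires n ≥ n₀/(1 + n₀/N) = 712.9412/(1 + 712.9412/10620) = 668.0910.
Rounding up, n = 669.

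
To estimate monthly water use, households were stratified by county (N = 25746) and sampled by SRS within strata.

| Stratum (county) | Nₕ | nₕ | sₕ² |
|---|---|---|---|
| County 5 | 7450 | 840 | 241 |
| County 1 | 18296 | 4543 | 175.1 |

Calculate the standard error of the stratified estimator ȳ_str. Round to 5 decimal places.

Var(ȳ_str) = Σₕ Wₕ²(1 − fₕ)sₕ²/nₕ with Wₕ = Nₕ/N, N = 25746.
County 5: Wₕ = 0.28936534; term = 0.28936534²·(1 − 0.11275168)·241/840 = 0.02131454.
County 1: Wₕ = 0.71063466; term = 0.71063466²·(1 − 0.24830564)·175.1/4543 = 0.014631117.
Sum = 0.035945657.
SE = √(0.035945657) = 0.18959.

0.18959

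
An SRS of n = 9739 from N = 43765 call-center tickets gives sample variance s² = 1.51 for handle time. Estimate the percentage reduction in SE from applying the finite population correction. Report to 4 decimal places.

f = n/N = 9739/43765 = 0.22252942.
SE_no-fpc = √(s²/n) = 0.012451776; SE_fpc = √((1−f)s²/n) = 0.010979265.
Ratio = √(1−f) = 0.88174292. Reduction = 100·(1 − 0.88174292) = 11.8257%.

11.8257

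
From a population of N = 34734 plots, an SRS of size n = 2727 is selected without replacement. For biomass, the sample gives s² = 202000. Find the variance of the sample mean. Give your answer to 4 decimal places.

Under SRS without replacement, Var(ȳ) = (1 − f)·s²/n with f = n/N = 2727/34734 = 0.07851097.
Var(ȳ) = (1 − 0.07851097)·202000/2727 = 0.92148903·74.074074 = 68.258447.

68.2584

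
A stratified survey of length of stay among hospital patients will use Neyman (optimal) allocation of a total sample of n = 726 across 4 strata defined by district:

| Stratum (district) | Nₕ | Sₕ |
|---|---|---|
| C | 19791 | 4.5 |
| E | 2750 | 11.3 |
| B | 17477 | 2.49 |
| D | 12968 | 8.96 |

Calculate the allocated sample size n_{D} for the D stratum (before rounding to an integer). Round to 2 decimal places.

Neyman allocation: nₕ = n·NₕSₕ / Σⱼ NⱼSⱼ.
Σ NⱼSⱼ = 19791·4.5 + 2750·11.3 + 17477·2.49 + 12968·8.96 = 279845.51.
n_{D} = 726·12968·8.96 / 279845.51 = 301.44.

301.44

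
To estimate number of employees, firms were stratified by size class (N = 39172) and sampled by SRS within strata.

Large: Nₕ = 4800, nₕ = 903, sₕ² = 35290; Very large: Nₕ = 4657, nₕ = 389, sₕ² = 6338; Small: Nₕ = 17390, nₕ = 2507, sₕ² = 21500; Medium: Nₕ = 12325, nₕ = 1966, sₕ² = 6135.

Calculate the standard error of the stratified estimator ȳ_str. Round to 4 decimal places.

Var(ȳ_str) = Σₕ Wₕ²(1 − fₕ)sₕ²/nₕ with Wₕ = Nₕ/N, N = 39172.
Large: Wₕ = 0.12253651; term = 0.12253651²·(1 − 0.18812500)·35290/903 = 0.4764135.
Very large: Wₕ = 0.11888594; term = 0.11888594²·(1 − 0.08353017)·6338/389 = 0.21104827.
Small: Wₕ = 0.44393955; term = 0.44393955²·(1 − 0.14416331)·21500/2507 = 1.4465142.
Medium: Wₕ = 0.31463801; term = 0.31463801²·(1 − 0.15951318)·6135/1966 = 0.25964761.
Sum = 2.3936236.
SE = √(2.3936236) = 1.5471.

1.5471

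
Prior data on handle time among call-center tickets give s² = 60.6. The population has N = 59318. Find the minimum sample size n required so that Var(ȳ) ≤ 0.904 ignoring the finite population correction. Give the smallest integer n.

Without fpc, n₀ = s²/D = 60.6/0.904 = 67.0354.
Rounding up, n = 68.

68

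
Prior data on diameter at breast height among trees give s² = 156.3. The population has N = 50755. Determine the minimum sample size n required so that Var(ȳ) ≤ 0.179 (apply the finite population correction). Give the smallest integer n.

Without fpc, n₀ = s²/D = 156.3/0.179 = 873.1844.
With fpc, (1 − n/N)·s²/n ≤ D requires n ≥ n₀/(1 + n₀/N) = 873.1844/(1 + 873.1844/50755) = 858.4163.
Rounding up, n = 859.

859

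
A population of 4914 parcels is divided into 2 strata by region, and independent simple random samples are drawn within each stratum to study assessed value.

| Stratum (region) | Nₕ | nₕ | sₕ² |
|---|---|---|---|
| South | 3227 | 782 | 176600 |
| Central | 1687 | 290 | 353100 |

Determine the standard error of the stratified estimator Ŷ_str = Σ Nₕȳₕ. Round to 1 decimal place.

Var(Ŷ_str) = Σₕ Nₕ²(1 − fₕ)sₕ²/nₕ.
South: 3227²·(1 − 782/3227)·176600/782 = 1.7818116 × 10^9.
Central: 1687²·(1 − 290/1687)·353100/290 = 2.8695329 × 10^9.
Sum = 4.6513445 × 10^9.
SE = √(4.6513445 × 10^9) = 68200.8.

68200.8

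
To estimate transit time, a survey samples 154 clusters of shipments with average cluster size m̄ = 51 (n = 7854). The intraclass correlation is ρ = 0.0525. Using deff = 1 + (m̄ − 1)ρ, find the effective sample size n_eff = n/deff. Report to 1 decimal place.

2166.6

deff = 1 + (51 − 1)·0.0525 = 1 + 2.625 = 3.625.
n_eff = 7854 / 3.625 = 2166.6.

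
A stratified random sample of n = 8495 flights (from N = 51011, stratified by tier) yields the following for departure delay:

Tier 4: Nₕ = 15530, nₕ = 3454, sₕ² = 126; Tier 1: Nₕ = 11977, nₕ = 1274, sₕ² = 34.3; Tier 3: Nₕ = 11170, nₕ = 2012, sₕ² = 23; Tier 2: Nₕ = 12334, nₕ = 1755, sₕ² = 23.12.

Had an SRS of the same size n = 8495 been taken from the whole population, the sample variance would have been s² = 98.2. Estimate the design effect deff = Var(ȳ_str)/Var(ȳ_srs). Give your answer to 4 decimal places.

Var(ȳ_str) = Σ Wₕ²(1−fₕ)sₕ²/nₕ with Wₕ = Nₕ/51011:
  Tier 4: (15530/51011)²·(1−3454/15530)·126/3454 = 0.0026291484
  Tier 1: (11977/51011)²·(1−1274/11977)·34.3/1274 = 0.0013263269
  Tier 3: (11170/51011)²·(1−2012/11170)·23/2012 = 4.4939268 × 10^-4
  Tier 2: (12334/51011)²·(1−1755/12334)·23.12/1755 = 6.6058939 × 10^-4
  → Var(ȳ_str) = 0.0050654574.
Var(ȳ_srs) = (1 − 8495/51011)·98.2/8495 = 0.009634666.
deff = 0.0050654574 / 0.009634666 = 0.5258.

0.5258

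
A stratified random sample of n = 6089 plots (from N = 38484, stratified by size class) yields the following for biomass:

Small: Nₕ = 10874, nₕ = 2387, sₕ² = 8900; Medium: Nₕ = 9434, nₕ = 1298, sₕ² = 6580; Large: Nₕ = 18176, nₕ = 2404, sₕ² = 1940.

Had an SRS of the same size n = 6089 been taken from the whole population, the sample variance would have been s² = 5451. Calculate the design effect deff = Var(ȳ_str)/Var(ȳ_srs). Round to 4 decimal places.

Var(ȳ_str) = Σ Wₕ²(1−fₕ)sₕ²/nₕ with Wₕ = Nₕ/38484:
  Small: (10874/38484)²·(1−2387/10874)·8900/2387 = 0.23233825
  Medium: (9434/38484)²·(1−1298/9434)·6580/1298 = 0.2627227
  Large: (18176/38484)²·(1−2404/18176)·1940/2404 = 0.15620392
  → Var(ȳ_str) = 0.65126487.
Var(ȳ_srs) = (1 − 6089/38484)·5451/6089 = 0.75357761.
deff = 0.65126487 / 0.75357761 = 0.8642.

0.8642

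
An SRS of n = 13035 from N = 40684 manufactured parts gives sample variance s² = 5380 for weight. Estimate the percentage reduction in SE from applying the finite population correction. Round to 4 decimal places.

f = n/N = 13035/40684 = 0.32039622.
SE_no-fpc = √(s²/n) = 0.64244451; SE_fpc = √((1−f)s²/n) = 0.52961894.
Ratio = √(1−f) = 0.82438084. Reduction = 100·(1 − 0.82438084) = 17.5619%.

17.5619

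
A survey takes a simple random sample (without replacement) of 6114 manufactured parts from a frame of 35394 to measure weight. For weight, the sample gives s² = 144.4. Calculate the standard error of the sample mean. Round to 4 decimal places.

Under SRS without replacement, Var(ȳ) = (1 − f)·s²/n with f = n/N = 6114/35394 = 0.17274114.
Var(ȳ) = (1 − 0.17274114)·144.4/6114 = 0.82725886·0.023617926 = 0.019538139.
SE(ȳ) = √(0.019538139) = 0.1398.

0.1398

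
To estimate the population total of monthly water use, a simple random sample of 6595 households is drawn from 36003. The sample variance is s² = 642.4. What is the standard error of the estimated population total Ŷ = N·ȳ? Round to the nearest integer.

Var(Ŷ) = N²·Var(ȳ) = N²·(1 − n/N)·s²/n.
f = 6595/36003 = 0.18317918; Var(ȳ) = 0.81682082·642.4/6595 = 0.079564169.
Var(Ŷ) = 36003² · 0.079564169 = 1.0313235 × 10^8.
SE(Ŷ) = √(1.0313235 × 10^8) = 10155.

10155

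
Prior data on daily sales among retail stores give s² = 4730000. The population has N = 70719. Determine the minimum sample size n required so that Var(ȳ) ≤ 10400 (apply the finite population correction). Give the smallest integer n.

452

Without fpc, n₀ = s²/D = 4730000/10400 = 454.8077.
With fpc, (1 − n/N)·s²/n ≤ D requires n ≥ n₀/(1 + n₀/N) = 454.8077/(1 + 454.8077/70719) = 451.9014.
Rounding up, n = 452.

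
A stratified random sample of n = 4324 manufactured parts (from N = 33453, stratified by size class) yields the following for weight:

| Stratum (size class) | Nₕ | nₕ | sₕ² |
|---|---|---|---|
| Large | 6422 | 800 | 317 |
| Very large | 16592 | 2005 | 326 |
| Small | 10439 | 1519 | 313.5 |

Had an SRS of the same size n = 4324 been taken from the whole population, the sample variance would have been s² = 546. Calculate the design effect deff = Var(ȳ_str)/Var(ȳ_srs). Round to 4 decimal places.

0.5923

Var(ȳ_str) = Σ Wₕ²(1−fₕ)sₕ²/nₕ with Wₕ = Nₕ/33453:
  Large: (6422/33453)²·(1−800/6422)·317/800 = 0.012783809
  Very large: (16592/33453)²·(1−2005/16592)·326/2005 = 0.035163962
  Small: (10439/33453)²·(1−1519/10439)·313.5/1519 = 0.017172494
  → Var(ȳ_str) = 0.065120265.
Var(ȳ_srs) = (1 − 4324/33453)·546/4324 = 0.10995056.
deff = 0.065120265 / 0.10995056 = 0.5923.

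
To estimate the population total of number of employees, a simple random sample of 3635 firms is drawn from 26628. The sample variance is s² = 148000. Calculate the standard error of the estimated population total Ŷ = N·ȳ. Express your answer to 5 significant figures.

Var(Ŷ) = N²·Var(ȳ) = N²·(1 − n/N)·s²/n.
f = 3635/26628 = 0.13651044; Var(ȳ) = 0.86348956·148000/3635 = 35.157209.
Var(Ŷ) = 26628² · 35.157209 = 2.4928233 × 10^10.
SE(Ŷ) = √(2.4928233 × 10^10) = 157890.

157890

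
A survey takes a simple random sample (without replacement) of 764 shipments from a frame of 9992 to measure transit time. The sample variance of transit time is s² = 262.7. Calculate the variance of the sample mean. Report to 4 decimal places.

Under SRS without replacement, Var(ȳ) = (1 − f)·s²/n with f = n/N = 764/9992 = 0.07646117.
Var(ȳ) = (1 − 0.07646117)·262.7/764 = 0.92353883·0.34384817 = 0.31755713.

0.3176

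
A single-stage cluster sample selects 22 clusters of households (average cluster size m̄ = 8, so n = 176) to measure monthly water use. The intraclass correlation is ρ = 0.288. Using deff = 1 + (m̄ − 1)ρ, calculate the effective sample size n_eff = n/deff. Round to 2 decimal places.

58.36

deff = 1 + (8 − 1)·0.288 = 1 + 2.016 = 3.016.
n_eff = 176 / 3.016 = 58.36.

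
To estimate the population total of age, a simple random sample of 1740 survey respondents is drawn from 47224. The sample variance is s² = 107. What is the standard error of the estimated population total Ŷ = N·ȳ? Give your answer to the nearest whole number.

11493

Var(Ŷ) = N²·Var(ȳ) = N²·(1 − n/N)·s²/n.
f = 1740/47224 = 0.03684567; Var(ȳ) = 0.96315433·107/1740 = 0.059228456.
Var(Ŷ) = 47224² · 0.059228456 = 1.3208575 × 10^8.
SE(Ŷ) = √(1.3208575 × 10^8) = 11493.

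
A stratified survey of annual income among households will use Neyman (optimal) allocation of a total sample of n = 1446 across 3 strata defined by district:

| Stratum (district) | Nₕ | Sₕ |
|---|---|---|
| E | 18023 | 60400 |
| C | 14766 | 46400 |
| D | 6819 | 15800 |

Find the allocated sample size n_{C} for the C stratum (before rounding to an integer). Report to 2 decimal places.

526.56

Neyman allocation: nₕ = n·NₕSₕ / Σⱼ NⱼSⱼ.
Σ NⱼSⱼ = 18023·60400 + 14766·46400 + 6819·15800 = 1.8814718 × 10^9.
n_{C} = 1446·14766·46400 / (1.8814718 × 10^9) = 526.56.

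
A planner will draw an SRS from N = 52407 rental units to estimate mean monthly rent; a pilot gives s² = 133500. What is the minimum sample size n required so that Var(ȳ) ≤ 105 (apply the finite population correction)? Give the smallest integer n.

1242

Without fpc, n₀ = s²/D = 133500/105 = 1271.4286.
With fpc, (1 − n/N)·s²/n ≤ D requires n ≥ n₀/(1 + n₀/N) = 1271.4286/(1 + 1271.4286/52407) = 1241.3135.
Rounding up, n = 1242.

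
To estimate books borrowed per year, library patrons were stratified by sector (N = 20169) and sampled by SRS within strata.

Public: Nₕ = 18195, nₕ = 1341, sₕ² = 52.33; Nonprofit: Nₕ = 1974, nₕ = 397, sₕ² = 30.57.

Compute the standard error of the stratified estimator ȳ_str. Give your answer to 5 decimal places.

Var(ȳ_str) = Σₕ Wₕ²(1 − fₕ)sₕ²/nₕ with Wₕ = Nₕ/N, N = 20169.
Public: Wₕ = 0.90212703; term = 0.90212703²·(1 − 0.07370157)·52.33/1341 = 0.02941767.
Nonprofit: Wₕ = 0.09787297; term = 0.09787297²·(1 − 0.20111449)·30.57/397 = 5.8927096 × 10^-4.
Sum = 0.030006941.
SE = √(0.030006941) = 0.17323.

0.17323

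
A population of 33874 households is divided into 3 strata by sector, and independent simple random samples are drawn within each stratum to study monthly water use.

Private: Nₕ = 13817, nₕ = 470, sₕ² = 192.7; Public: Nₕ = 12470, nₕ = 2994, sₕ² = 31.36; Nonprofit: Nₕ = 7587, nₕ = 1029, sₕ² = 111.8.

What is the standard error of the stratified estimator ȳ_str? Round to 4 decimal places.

0.2677

Var(ȳ_str) = Σₕ Wₕ²(1 − fₕ)sₕ²/nₕ with Wₕ = Nₕ/N, N = 33874.
Private: Wₕ = 0.40789396; term = 0.40789396²·(1 − 0.03401607)·192.7/470 = 0.06589437.
Public: Wₕ = 0.36812895; term = 0.36812895²·(1 − 0.24009623)·31.36/2994 = 0.0010786556.
Nonprofit: Wₕ = 0.22397709; term = 0.22397709²·(1 − 0.13562673)·111.8/1029 = 0.0047112371.
Sum = 0.071684263.
SE = √(0.071684263) = 0.2677.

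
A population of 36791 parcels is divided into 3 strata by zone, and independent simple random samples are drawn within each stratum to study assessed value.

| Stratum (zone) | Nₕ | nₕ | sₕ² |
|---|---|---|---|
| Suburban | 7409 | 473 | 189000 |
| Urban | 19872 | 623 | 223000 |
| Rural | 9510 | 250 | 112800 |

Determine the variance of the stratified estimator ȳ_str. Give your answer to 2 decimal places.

Var(ȳ_str) = Σₕ Wₕ²(1 − fₕ)sₕ²/nₕ with Wₕ = Nₕ/N, N = 36791.
Suburban: Wₕ = 0.20138077; term = 0.20138077²·(1 − 0.06384127)·189000/473 = 15.17002.
Urban: Wₕ = 0.54013210; term = 0.54013210²·(1 − 0.03135064)·223000/623 = 101.15407.
Rural: Wₕ = 0.25848713; term = 0.25848713²·(1 − 0.02628812)·112800/250 = 29.354684.
Sum = 145.67877.

145.68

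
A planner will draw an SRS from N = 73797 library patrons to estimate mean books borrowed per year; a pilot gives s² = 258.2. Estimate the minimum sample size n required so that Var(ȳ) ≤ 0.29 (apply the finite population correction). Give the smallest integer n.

Without fpc, n₀ = s²/D = 258.2/0.29 = 890.3448.
With fpc, (1 − n/N)·s²/n ≤ D requires n ≥ n₀/(1 + n₀/N) = 890.3448/(1 + 890.3448/73797) = 879.7310.
Rounding up, n = 880.

880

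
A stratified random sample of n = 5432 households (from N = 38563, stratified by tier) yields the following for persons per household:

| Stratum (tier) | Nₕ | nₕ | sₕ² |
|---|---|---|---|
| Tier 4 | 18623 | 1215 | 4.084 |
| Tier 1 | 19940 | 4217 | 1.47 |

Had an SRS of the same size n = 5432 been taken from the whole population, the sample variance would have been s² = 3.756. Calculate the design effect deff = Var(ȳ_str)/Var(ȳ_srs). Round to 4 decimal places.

1.3572

Var(ȳ_str) = Σ Wₕ²(1−fₕ)sₕ²/nₕ with Wₕ = Nₕ/38563:
  Tier 4: (18623/38563)²·(1−1215/18623)·4.084/1215 = 7.3276776 × 10^-4
  Tier 1: (19940/38563)²·(1−4217/19940)·1.47/4217 = 7.349075 × 10^-5
  → Var(ȳ_str) = 8.0625851 × 10^-4.
Var(ȳ_srs) = (1 − 5432/38563)·3.756/5432 = 5.9405897 × 10^-4.
deff = (8.0625851 × 10^-4) / (5.9405897 × 10^-4) = 1.3572.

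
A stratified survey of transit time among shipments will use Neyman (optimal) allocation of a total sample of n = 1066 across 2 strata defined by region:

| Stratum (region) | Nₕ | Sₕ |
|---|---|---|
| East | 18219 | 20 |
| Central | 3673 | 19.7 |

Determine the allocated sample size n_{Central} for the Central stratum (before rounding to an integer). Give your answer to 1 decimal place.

Neyman allocation: nₕ = n·NₕSₕ / Σⱼ NⱼSⱼ.
Σ NⱼSⱼ = 18219·20 + 3673·19.7 = 436738.1.
n_{Central} = 1066·3673·19.7 / 436738.1 = 176.6.

176.6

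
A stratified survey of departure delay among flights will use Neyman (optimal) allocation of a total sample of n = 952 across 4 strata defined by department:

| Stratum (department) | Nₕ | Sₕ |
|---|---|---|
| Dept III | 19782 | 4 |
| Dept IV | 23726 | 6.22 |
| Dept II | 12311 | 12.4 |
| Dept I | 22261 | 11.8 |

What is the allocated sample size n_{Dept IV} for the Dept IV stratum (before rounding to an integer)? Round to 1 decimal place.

Neyman allocation: nₕ = n·NₕSₕ / Σⱼ NⱼSⱼ.
Σ NⱼSⱼ = 19782·4 + 23726·6.22 + 12311·12.4 + 22261·11.8 = 642039.92.
n_{Dept IV} = 952·23726·6.22 / 642039.92 = 218.8.

218.8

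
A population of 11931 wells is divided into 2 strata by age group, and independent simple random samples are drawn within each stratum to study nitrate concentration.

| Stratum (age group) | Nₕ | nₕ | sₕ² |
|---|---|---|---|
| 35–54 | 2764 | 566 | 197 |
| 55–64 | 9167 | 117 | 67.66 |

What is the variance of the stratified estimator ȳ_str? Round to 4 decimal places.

0.3519

Var(ȳ_str) = Σₕ Wₕ²(1 − fₕ)sₕ²/nₕ with Wₕ = Nₕ/N, N = 11931.
35–54: Wₕ = 0.23166541; term = 0.23166541²·(1 − 0.20477569)·197/566 = 0.01485463.
55–64: Wₕ = 0.76833459; term = 0.76833459²·(1 − 0.01276317)·67.66/117 = 0.33702976.
Sum = 0.35188439.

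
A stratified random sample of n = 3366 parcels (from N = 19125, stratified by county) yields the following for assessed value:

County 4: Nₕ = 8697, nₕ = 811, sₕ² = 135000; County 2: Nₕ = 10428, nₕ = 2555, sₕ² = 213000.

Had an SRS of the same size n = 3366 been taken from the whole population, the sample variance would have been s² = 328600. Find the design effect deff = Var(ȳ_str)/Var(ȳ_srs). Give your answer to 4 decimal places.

0.6206

Var(ȳ_str) = Σ Wₕ²(1−fₕ)sₕ²/nₕ with Wₕ = Nₕ/19125:
  County 4: (8697/19125)²·(1−811/8697)·135000/811 = 31.213054
  County 2: (10428/19125)²·(1−2555/10428)·213000/2555 = 18.712296
  → Var(ȳ_str) = 49.92535.
Var(ȳ_srs) = (1 − 3366/19125)·328600/3366 = 80.441592.
deff = 49.92535 / 80.441592 = 0.6206.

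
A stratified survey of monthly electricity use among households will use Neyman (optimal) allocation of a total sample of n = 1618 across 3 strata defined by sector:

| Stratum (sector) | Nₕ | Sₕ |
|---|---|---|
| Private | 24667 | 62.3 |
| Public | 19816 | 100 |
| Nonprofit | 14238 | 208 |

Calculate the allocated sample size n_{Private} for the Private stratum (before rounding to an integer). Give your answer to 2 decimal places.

383.72

Neyman allocation: nₕ = n·NₕSₕ / Σⱼ NⱼSⱼ.
Σ NⱼSⱼ = 24667·62.3 + 19816·100 + 14238·208 = 6.4798581 × 10^6.
n_{Private} = 1618·24667·62.3 / (6.4798581 × 10^6) = 383.72.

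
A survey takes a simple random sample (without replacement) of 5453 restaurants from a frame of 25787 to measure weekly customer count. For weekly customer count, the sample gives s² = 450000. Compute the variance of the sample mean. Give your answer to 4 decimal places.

Under SRS without replacement, Var(ȳ) = (1 − f)·s²/n with f = n/N = 5453/25787 = 0.21146314.
Var(ȳ) = (1 − 0.21146314)·450000/5453 = 0.78853686·82.523382 = 65.072728.

65.0727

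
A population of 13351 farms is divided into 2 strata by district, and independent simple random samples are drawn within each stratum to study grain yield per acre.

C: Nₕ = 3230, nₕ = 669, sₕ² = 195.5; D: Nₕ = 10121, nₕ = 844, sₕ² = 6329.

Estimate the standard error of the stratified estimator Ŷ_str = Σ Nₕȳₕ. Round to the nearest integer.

26580

Var(Ŷ_str) = Σₕ Nₕ²(1 − fₕ)sₕ²/nₕ.
C: 3230²·(1 − 669/3230)·195.5/669 = 2.4173122 × 10^6.
D: 10121²·(1 − 844/10121)·6329/844 = 7.0408263 × 10^8.
Sum = 7.0649994 × 10^8.
SE = √(7.0649994 × 10^8) = 26580.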